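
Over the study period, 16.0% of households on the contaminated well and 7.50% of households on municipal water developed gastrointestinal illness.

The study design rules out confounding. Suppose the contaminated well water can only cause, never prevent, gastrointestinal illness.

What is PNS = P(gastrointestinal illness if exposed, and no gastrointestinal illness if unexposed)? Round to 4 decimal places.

PNS ≈ 0.0850

p₁ = 0.16, p₀ = 0.075.
Under exogeneity and monotonicity, PNS = p₁ − p₀.
PNS = 0.16 − 0.075 = 0.085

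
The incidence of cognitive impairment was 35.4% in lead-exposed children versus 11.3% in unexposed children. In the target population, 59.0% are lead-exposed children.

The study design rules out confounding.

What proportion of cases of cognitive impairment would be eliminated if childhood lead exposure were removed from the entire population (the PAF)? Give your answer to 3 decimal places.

p₁ = 0.354, p₀ = 0.113.
Overall risk P(Y=1) = π·p₁ + (1−π)·p₀ = 0.59×0.354 + 0.41×0.113 = 0.25519.
Under exogeneity, PAF = [P(Y=1) − p₀] / P(Y=1).
PAF = (0.25519 − 0.113) / 0.25519 ≈ 0.5572

PAF ≈ 0.557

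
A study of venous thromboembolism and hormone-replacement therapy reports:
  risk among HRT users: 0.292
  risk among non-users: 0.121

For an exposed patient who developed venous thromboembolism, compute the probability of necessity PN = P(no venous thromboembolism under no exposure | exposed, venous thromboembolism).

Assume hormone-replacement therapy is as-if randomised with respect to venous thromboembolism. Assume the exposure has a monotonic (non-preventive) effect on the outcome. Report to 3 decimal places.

Let p₁ = 0.292, p₀ = 0.121.
Under exogeneity and monotonicity, PN = (p₁ − p₀) / p₁.
PN = (0.292 − 0.121) / 0.292 = 0.171 / 0.292 ≈ 0.5856

PN ≈ 0.586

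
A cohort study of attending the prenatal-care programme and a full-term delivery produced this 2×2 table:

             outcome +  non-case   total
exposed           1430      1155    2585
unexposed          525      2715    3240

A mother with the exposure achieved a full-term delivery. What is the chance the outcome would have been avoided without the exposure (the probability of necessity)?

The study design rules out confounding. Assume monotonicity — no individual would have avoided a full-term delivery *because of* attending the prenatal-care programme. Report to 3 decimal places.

PN ≈ 0.707

p₁ = P(outcome | exposed) = 1430/2585 = 0.55319
p₀ = P(outcome | unexposed) = 525/3240 = 0.16204
Under exogeneity and monotonicity, PN = (p₁ − p₀)/p₁.
PN = (0.55319 − 0.16204) / 0.55319 ≈ 0.7071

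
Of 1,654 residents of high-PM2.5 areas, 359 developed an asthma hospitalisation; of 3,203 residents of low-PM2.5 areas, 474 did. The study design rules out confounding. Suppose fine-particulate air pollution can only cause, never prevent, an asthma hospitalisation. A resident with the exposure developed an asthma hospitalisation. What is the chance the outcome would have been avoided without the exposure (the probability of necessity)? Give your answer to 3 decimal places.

p₁ = P(outcome | exposed) = 359/1654 = 0.21705
p₀ = P(outcome | unexposed) = 474/3203 = 0.14799
Under exogeneity and monotonicity, PN = (p₁ − p₀) / p₁.
PN = (0.21705 − 0.14799) / 0.21705 = 0.069063 / 0.21705 ≈ 0.3182

PN ≈ 0.318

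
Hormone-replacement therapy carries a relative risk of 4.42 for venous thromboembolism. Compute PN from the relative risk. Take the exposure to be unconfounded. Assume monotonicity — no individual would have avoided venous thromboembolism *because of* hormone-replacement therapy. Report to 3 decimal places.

Under exogeneity and monotonicity, PN = (RR − 1) / RR = 1 − 1/RR.
PN = (4.42 − 1) / 4.42 = 3.42 / 4.42 ≈ 0.7738

PN ≈ 0.774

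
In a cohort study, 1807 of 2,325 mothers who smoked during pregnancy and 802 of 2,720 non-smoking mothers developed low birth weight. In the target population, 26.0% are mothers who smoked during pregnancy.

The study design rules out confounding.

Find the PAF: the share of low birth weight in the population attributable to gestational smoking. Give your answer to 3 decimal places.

p₁ = P(outcome | exposed) = 1807/2325 = 0.7772
p₀ = P(outcome | unexposed) = 802/2720 = 0.29485
Overall risk P(Y=1) = π·p₁ + (1−π)·p₀ = 0.26×0.7772 + 0.74×0.29485 = 0.42026.
Under exogeneity, PAF = [P(Y=1) − p₀] / P(Y=1).
PAF = (0.42026 − 0.29485) / 0.42026 ≈ 0.2984

PAF ≈ 0.298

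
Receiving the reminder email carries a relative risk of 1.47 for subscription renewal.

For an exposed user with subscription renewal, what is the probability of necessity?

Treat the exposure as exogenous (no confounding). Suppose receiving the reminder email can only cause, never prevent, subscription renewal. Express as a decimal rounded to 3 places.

PN ≈ 0.320

Under exogeneity and monotonicity, PN = (RR − 1) / RR = 1 − 1/RR.
PN = (1.47 − 1) / 1.47 = 0.47 / 1.47 ≈ 0.3197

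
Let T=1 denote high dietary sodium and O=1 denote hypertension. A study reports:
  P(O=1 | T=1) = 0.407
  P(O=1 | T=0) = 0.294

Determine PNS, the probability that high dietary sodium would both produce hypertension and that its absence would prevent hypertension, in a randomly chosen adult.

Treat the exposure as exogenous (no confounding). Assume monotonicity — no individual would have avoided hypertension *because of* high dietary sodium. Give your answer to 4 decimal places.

Let p₁ = 0.407, p₀ = 0.294.
Under exogeneity and monotonicity, PNS = p₁ − p₀.
PNS = 0.407 − 0.294 = 0.113

PNS ≈ 0.1130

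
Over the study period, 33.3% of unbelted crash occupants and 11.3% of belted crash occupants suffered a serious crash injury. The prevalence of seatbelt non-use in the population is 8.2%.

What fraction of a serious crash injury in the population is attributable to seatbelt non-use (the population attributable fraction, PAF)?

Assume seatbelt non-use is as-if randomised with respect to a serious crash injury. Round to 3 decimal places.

p₁ = 0.333, p₀ = 0.113.
Overall risk P(Y=1) = π·p₁ + (1−π)·p₀ = 0.082×0.333 + 0.918×0.113 = 0.13104.
Under exogeneity, PAF = [P(Y=1) − p₀] / P(Y=1).
PAF = (0.13104 − 0.113) / 0.13104 ≈ 0.1377

PAF ≈ 0.138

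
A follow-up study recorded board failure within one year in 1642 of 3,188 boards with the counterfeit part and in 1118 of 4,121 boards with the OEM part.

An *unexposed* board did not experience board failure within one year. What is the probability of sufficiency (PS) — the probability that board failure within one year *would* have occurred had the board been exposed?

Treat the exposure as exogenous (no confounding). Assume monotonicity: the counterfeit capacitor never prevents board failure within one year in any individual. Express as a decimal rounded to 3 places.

p₁ = P(outcome | exposed) = 1642/3188 = 0.51506
p₀ = P(outcome | unexposed) = 1118/4121 = 0.27129
Under exogeneity and monotonicity, PS = (p₁ − p₀) / (1 − p₀).
PS = (0.51506 − 0.27129) / (1 − 0.27129) = 0.24376 / 0.72871 ≈ 0.3345

PS ≈ 0.335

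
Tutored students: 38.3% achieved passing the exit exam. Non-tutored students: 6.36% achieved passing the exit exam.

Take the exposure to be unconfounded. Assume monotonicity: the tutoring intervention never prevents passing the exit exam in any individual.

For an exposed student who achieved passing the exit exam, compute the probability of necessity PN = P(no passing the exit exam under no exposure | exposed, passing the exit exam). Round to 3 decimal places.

PN ≈ 0.834

p₁ = 0.383, p₀ = 0.0636.
Under exogeneity and monotonicity, PN = (p₁ − p₀) / p₁.
PN = (0.383 − 0.0636) / 0.383 = 0.3194 / 0.383 ≈ 0.8339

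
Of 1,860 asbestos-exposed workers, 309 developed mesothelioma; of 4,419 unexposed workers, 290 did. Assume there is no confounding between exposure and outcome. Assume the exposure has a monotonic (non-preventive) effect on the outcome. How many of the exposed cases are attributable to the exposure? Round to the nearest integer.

about 187 cases

p₁ = P(outcome | exposed) = 309/1860 = 0.16613
p₀ = P(outcome | unexposed) = 290/4419 = 0.065626
PN = (p₁ − p₀)/p₁ = (0.16613 − 0.065626) / 0.16613 ≈ 0.60497.
Attributable cases ≈ PN × (exposed cases) = 0.60497 × 309 ≈ 186.94.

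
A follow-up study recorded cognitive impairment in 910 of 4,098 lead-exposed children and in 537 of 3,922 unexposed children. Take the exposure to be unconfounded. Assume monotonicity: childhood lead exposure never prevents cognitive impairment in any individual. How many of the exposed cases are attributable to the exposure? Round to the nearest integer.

about 349 cases

p₁ = P(outcome | exposed) = 910/4098 = 0.22206
p₀ = P(outcome | unexposed) = 537/3922 = 0.13692
PN = (p₁ − p₀)/p₁ = (0.22206 − 0.13692) / 0.22206 ≈ 0.38341.
Attributable cases ≈ PN × (exposed cases) = 0.38341 × 910 ≈ 348.90.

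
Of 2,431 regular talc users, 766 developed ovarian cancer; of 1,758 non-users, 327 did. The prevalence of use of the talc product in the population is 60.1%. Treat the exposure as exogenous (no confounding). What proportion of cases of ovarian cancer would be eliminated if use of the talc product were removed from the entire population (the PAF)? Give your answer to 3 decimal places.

p₁ = P(outcome | exposed) = 766/2431 = 0.3151
p₀ = P(outcome | unexposed) = 327/1758 = 0.18601
Overall risk P(Y=1) = π·p₁ + (1−π)·p₀ = 0.601×0.3151 + 0.399×0.18601 = 0.26359.
Under exogeneity, PAF = [P(Y=1) − p₀] / P(Y=1).
PAF = (0.26359 − 0.18601) / 0.26359 ≈ 0.2943

PAF ≈ 0.294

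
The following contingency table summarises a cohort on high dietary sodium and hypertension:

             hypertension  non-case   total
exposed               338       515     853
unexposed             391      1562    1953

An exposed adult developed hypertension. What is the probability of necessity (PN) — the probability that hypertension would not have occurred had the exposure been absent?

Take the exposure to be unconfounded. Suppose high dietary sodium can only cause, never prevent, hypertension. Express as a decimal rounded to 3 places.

p₁ = P(outcome | exposed) = 338/853 = 0.39625
p₀ = P(outcome | unexposed) = 391/1953 = 0.2002
Under exogeneity and monotonicity, PN = (p₁ − p₀)/p₁.
PN = (0.39625 − 0.2002) / 0.39625 ≈ 0.4947

PN ≈ 0.495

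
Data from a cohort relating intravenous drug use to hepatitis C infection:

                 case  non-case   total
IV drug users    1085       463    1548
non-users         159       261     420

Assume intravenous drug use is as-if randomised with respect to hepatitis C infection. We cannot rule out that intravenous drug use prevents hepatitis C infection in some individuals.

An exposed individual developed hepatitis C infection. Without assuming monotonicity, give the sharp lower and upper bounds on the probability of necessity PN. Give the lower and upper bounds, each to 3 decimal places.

p₁ = P(outcome | exposed) = 1085/1548 = 0.7009
p₀ = P(outcome | unexposed) = 159/420 = 0.37857
Under exogeneity alone the bounds on PN are max{0,(p₁−p₀)/p₁} ≤ PN ≤ min{1,(1−p₀)/p₁}.
  lower = (p₁ − p₀)/p₁ = 0.32233 / 0.7009 ≈ 0.4599
  upper = min{1, (1 − p₀)/p₁} = 0.62143 / 0.7009 ≈ 0.8866

0.460 ≤ PN ≤ 0.887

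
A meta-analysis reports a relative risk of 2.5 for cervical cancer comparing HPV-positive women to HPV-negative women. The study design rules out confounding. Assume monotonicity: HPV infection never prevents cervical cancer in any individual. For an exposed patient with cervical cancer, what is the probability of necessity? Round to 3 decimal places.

Under exogeneity and monotonicity, PN = (RR − 1) / RR = 1 − 1/RR.
PN = (2.5 − 1) / 2.5 = 1.5 / 2.5 ≈ 0.6000

PN ≈ 0.600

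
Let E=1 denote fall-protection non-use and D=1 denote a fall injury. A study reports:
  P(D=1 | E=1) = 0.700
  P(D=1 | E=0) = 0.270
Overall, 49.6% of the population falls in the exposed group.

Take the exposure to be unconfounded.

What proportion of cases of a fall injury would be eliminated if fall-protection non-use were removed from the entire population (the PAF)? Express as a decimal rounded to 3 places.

PAF ≈ 0.441

Let p₁ = 0.7, p₀ = 0.27.
Overall risk P(Y=1) = π·p₁ + (1−π)·p₀ = 0.496×0.7 + 0.504×0.27 = 0.48328.
Under exogeneity, PAF = [P(Y=1) − p₀] / P(Y=1).
PAF = (0.48328 − 0.27) / 0.48328 ≈ 0.4413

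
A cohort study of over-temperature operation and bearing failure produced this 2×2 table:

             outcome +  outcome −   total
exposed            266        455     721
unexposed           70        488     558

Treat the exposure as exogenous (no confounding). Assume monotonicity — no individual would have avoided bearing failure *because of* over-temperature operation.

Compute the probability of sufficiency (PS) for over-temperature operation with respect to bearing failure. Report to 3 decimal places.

PS ≈ 0.278

p₁ = P(outcome | exposed) = 266/721 = 0.36893
p₀ = P(outcome | unexposed) = 70/558 = 0.12545
Under exogeneity and monotonicity, PS = (p₁ − p₀) / (1 − p₀).
PS = (0.36893 − 0.12545) / (1 − 0.12545) = 0.24348 / 0.87455 ≈ 0.2784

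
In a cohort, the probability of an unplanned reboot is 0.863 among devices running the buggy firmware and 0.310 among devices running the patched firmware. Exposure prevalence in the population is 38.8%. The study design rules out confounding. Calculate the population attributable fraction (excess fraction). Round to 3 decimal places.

PAF ≈ 0.409

Let p₁ = 0.863, p₀ = 0.31.
Overall risk P(Y=1) = π·p₁ + (1−π)·p₀ = 0.388×0.863 + 0.612×0.31 = 0.52456.
Under exogeneity, PAF = [P(Y=1) − p₀] / P(Y=1).
PAF = (0.52456 − 0.31) / 0.52456 ≈ 0.4090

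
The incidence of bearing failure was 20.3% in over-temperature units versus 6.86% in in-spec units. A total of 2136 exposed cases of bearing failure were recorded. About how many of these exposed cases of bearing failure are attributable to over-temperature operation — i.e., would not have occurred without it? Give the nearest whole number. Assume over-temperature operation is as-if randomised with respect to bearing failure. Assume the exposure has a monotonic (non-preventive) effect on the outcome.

p₁ = 0.203, p₀ = 0.0686.
PN = (p₁ − p₀)/p₁ = (0.203 − 0.0686) / 0.203 ≈ 0.66207.
Attributable cases ≈ PN × (exposed cases) = 0.66207 × 2136 ≈ 1414.18.

about 1414 cases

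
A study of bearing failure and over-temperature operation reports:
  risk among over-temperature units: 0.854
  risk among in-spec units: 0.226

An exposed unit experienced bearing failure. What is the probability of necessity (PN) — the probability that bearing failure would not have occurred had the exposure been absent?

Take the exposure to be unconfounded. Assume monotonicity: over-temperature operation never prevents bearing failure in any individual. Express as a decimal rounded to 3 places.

PN ≈ 0.735

Let p₁ = 0.854, p₀ = 0.226.
Under exogeneity and monotonicity, PN = (p₁ − p₀) / p₁.
PN = (0.854 − 0.226) / 0.854 = 0.628 / 0.854 ≈ 0.7354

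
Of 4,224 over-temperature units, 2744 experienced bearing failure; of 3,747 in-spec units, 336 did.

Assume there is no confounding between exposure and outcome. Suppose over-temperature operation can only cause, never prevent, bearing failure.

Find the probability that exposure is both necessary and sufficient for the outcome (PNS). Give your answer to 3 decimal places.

p₁ = P(outcome | exposed) = 2744/4224 = 0.64962
p₀ = P(outcome | unexposed) = 336/3747 = 0.089672
Under exogeneity and monotonicity, PNS = p₁ − p₀.
PNS = 0.64962 − 0.089672 = 0.55995

PNS ≈ 0.560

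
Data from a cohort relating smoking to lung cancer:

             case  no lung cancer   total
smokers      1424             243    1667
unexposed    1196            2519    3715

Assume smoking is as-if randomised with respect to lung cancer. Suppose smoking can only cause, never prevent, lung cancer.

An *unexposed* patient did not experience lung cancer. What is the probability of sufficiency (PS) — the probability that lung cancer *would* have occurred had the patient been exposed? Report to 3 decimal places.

p₁ = P(outcome | exposed) = 1424/1667 = 0.85423
p₀ = P(outcome | unexposed) = 1196/3715 = 0.32194
Under exogeneity and monotonicity, PS = (p₁ − p₀)/(1 − p₀).
PS = (0.85423 − 0.32194) / 0.67806 ≈ 0.7850

PS ≈ 0.785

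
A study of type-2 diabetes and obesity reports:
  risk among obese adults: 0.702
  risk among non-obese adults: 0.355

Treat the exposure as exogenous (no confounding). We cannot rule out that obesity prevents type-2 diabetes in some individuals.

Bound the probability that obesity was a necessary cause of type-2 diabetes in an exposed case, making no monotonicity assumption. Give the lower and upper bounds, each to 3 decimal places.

0.494 ≤ PN ≤ 0.919

Let p₁ = 0.702, p₀ = 0.355.
Under exogeneity alone the bounds on PN are max{0,(p₁−p₀)/p₁} ≤ PN ≤ min{1,(1−p₀)/p₁}.
  lower = (p₁ − p₀)/p₁ = 0.347 / 0.702 ≈ 0.4943
  upper = min{1, (1 − p₀)/p₁} = 0.645 / 0.702 ≈ 0.9188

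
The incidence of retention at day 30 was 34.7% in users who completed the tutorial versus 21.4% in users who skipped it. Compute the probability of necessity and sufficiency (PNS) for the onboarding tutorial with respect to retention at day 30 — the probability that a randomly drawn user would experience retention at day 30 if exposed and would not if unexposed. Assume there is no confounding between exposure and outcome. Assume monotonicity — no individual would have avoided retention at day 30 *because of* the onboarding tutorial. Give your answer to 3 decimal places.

p₁ = 0.347, p₀ = 0.214.
Under exogeneity and monotonicity, PNS = p₁ − p₀.
PNS = 0.347 − 0.214 = 0.133

PNS ≈ 0.133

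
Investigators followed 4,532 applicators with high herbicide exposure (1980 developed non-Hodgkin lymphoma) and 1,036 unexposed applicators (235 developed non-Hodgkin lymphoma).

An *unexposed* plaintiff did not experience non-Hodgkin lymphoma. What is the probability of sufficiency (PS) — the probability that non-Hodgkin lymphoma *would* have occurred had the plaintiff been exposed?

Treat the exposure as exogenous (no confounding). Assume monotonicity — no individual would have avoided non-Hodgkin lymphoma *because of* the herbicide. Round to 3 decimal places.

PS ≈ 0.272

p₁ = P(outcome | exposed) = 1980/4532 = 0.43689
p₀ = P(outcome | unexposed) = 235/1036 = 0.22683
Under exogeneity and monotonicity, PS = (p₁ − p₀) / (1 − p₀).
PS = (0.43689 − 0.22683) / (1 − 0.22683) = 0.21006 / 0.77317 ≈ 0.2717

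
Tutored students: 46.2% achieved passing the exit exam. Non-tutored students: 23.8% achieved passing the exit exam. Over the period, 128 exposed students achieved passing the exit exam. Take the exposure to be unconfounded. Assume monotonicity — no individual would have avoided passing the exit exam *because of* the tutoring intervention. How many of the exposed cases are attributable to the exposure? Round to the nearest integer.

p₁ = 0.462, p₀ = 0.238.
PN = (p₁ − p₀)/p₁ = (0.462 − 0.238) / 0.462 ≈ 0.48485.
Attributable cases ≈ PN × (exposed cases) = 0.48485 × 128 ≈ 62.06.

about 62 cases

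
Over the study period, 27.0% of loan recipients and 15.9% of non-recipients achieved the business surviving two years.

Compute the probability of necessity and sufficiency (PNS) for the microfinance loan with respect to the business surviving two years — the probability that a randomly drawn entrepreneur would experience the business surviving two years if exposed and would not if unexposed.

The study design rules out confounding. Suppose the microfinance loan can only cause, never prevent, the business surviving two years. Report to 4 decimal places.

p₁ = 0.27, p₀ = 0.159.
Under exogeneity and monotonicity, PNS = p₁ − p₀.
PNS = 0.27 − 0.159 = 0.111

PNS ≈ 0.1110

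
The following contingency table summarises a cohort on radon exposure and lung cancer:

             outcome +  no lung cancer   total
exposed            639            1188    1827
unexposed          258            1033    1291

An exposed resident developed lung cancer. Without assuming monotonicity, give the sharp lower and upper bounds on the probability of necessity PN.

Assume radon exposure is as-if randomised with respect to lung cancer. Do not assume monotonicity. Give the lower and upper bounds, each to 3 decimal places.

0.429 ≤ PN ≤ 1.000

p₁ = P(outcome | exposed) = 639/1827 = 0.34975
p₀ = P(outcome | unexposed) = 258/1291 = 0.19985
Under exogeneity alone the bounds on PN are max{0,(p₁−p₀)/p₁} ≤ PN ≤ min{1,(1−p₀)/p₁}.
  lower = (p₁ − p₀)/p₁ = 0.14991 / 0.34975 ≈ 0.4286
  upper = min{1, (1 − p₀)/p₁} = 0.80015 / 0.34975 ≈ 2.2878 → capped at 1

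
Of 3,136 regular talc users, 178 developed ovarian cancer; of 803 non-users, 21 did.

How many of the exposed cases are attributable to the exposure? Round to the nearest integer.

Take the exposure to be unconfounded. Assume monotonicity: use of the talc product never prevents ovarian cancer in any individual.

about 96 cases

p₁ = P(outcome | exposed) = 178/3136 = 0.05676
p₀ = P(outcome | unexposed) = 21/803 = 0.026152
PN = (p₁ − p₀)/p₁ = (0.05676 − 0.026152) / 0.05676 ≈ 0.53926.
Attributable cases ≈ PN × (exposed cases) = 0.53926 × 178 ≈ 95.99.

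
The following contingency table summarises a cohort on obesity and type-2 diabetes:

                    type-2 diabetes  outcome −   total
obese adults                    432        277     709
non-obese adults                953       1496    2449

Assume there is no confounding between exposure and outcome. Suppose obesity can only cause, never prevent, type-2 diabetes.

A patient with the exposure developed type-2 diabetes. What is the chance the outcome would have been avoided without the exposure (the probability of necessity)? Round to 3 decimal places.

p₁ = P(outcome | exposed) = 432/709 = 0.60931
p₀ = P(outcome | unexposed) = 953/2449 = 0.38914
Under exogeneity and monotonicity, PN = (p₁ − p₀) / p₁.
PN = (0.60931 − 0.38914) / 0.60931 = 0.22017 / 0.60931 ≈ 0.3613

PN ≈ 0.361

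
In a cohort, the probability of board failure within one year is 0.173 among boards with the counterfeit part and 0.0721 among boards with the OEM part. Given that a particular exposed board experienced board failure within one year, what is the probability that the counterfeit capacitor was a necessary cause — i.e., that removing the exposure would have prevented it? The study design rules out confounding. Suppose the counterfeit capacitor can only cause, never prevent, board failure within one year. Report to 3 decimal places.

PN ≈ 0.583

Let p₁ = 0.173, p₀ = 0.0721.
Under exogeneity and monotonicity, PN = (p₁ − p₀) / p₁.
PN = (0.173 − 0.0721) / 0.173 = 0.1009 / 0.173 ≈ 0.5832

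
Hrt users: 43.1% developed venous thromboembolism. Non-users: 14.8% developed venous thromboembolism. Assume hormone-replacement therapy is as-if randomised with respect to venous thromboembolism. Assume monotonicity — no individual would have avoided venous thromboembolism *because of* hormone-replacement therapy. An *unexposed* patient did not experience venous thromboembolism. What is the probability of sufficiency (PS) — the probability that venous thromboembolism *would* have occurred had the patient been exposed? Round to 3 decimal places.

p₁ = 0.431, p₀ = 0.148.
Under exogeneity and monotonicity, PS = (p₁ − p₀) / (1 − p₀).
PS = (0.431 − 0.148) / (1 − 0.148) = 0.283 / 0.852 ≈ 0.3322

PS ≈ 0.332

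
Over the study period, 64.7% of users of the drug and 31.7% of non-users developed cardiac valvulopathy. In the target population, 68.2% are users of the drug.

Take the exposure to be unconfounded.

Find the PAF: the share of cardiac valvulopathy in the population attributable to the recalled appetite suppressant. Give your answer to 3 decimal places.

p₁ = 0.647, p₀ = 0.317.
Overall risk P(Y=1) = π·p₁ + (1−π)·p₀ = 0.682×0.647 + 0.318×0.317 = 0.54206.
Under exogeneity, PAF = [P(Y=1) − p₀] / P(Y=1).
PAF = (0.54206 − 0.317) / 0.54206 ≈ 0.4152

PAF ≈ 0.415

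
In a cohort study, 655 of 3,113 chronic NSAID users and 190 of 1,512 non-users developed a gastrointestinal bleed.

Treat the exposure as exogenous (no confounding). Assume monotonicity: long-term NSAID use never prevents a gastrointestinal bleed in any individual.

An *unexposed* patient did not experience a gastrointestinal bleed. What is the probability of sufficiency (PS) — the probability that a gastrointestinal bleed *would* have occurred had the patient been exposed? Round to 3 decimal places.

p₁ = P(outcome | exposed) = 655/3113 = 0.21041
p₀ = P(outcome | unexposed) = 190/1512 = 0.12566
Under exogeneity and monotonicity, PS = (p₁ − p₀) / (1 − p₀).
PS = (0.21041 − 0.12566) / (1 − 0.12566) = 0.084747 / 0.87434 ≈ 0.0969

PS ≈ 0.097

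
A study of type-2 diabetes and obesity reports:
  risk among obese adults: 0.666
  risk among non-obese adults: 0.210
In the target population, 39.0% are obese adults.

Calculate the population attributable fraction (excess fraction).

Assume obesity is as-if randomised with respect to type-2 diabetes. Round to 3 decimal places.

Let p₁ = 0.666, p₀ = 0.21.
Overall risk P(Y=1) = π·p₁ + (1−π)·p₀ = 0.39×0.666 + 0.61×0.21 = 0.38784.
Under exogeneity, PAF = [P(Y=1) − p₀] / P(Y=1).
PAF = (0.38784 − 0.21) / 0.38784 ≈ 0.4585

PAF ≈ 0.459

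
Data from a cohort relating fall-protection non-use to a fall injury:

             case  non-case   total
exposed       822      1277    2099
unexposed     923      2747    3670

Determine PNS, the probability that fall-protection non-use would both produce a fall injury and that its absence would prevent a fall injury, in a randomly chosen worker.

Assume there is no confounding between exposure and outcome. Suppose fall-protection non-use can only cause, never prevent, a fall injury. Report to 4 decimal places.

p₁ = P(outcome | exposed) = 822/2099 = 0.39162
p₀ = P(outcome | unexposed) = 923/3670 = 0.2515
Under exogeneity and monotonicity, PNS = p₁ − p₀.
PNS = 0.39162 − 0.2515 = 0.14012

PNS ≈ 0.1401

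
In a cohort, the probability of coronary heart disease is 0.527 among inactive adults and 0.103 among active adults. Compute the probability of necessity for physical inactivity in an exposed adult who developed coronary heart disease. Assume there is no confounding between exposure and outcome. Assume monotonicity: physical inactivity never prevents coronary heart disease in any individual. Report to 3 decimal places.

PN ≈ 0.805

Let p₁ = 0.527, p₀ = 0.103.
Under exogeneity and monotonicity, PN = (p₁ − p₀) / p₁.
PN = (0.527 − 0.103) / 0.527 = 0.424 / 0.527 ≈ 0.8046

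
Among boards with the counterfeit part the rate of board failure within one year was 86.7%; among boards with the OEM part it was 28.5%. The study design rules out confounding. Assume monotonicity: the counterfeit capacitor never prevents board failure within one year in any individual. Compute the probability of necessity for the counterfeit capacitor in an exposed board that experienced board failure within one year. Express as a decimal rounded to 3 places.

p₁ = 0.867, p₀ = 0.285.
Under exogeneity and monotonicity, PN = (p₁ − p₀) / p₁.
PN = (0.867 − 0.285) / 0.867 = 0.582 / 0.867 ≈ 0.6713

PN ≈ 0.671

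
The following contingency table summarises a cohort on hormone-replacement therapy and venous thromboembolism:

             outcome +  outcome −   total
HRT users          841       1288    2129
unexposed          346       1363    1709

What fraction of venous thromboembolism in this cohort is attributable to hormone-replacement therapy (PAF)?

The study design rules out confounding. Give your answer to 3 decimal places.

PAF ≈ 0.345

p₁ = P(outcome | exposed) = 841/2129 = 0.39502
p₀ = P(outcome | unexposed) = 346/1709 = 0.20246
Exposure prevalence π = 2129/3838 = 0.55472; overall risk P(Y=1) = 0.30928.
Under exogeneity, PAF = [P(Y=1) − p₀]/P(Y=1).
PAF = (0.30928 − 0.20246) / 0.30928 ≈ 0.3454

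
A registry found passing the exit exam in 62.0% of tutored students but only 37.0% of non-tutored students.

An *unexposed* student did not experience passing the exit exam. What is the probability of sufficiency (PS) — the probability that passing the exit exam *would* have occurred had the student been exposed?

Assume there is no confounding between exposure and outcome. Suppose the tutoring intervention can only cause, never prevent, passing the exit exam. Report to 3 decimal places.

PS ≈ 0.397

p₁ = 0.62, p₀ = 0.37.
Under exogeneity and monotonicity, PS = (p₁ − p₀) / (1 − p₀).
PS = (0.62 − 0.37) / (1 − 0.37) = 0.25 / 0.63 ≈ 0.3968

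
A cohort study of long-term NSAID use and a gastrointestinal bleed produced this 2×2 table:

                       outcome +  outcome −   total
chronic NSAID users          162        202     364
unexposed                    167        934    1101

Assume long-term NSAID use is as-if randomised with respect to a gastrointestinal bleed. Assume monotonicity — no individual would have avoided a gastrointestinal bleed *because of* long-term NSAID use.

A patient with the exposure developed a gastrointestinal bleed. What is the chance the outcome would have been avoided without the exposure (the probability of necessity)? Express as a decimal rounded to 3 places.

PN ≈ 0.659

p₁ = P(outcome | exposed) = 162/364 = 0.44505
p₀ = P(outcome | unexposed) = 167/1101 = 0.15168
Under exogeneity and monotonicity, PN = (p₁ − p₀) / p₁.
PN = (0.44505 − 0.15168) / 0.44505 = 0.29337 / 0.44505 ≈ 0.6592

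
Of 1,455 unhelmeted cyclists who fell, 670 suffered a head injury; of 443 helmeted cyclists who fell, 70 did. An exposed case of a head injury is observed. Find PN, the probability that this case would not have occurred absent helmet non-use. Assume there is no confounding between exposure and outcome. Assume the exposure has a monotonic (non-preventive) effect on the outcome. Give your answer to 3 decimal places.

PN ≈ 0.657

p₁ = P(outcome | exposed) = 670/1455 = 0.46048
p₀ = P(outcome | unexposed) = 70/443 = 0.15801
Under exogeneity and monotonicity, PN = (p₁ − p₀) / p₁.
PN = (0.46048 − 0.15801) / 0.46048 = 0.30247 / 0.46048 ≈ 0.6569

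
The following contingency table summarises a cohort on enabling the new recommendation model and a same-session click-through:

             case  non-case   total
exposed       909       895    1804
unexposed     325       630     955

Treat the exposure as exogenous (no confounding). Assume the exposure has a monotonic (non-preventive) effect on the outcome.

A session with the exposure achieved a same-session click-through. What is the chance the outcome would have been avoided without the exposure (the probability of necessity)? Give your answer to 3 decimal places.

p₁ = P(outcome | exposed) = 909/1804 = 0.50388
p₀ = P(outcome | unexposed) = 325/955 = 0.34031
Under exogeneity and monotonicity, PN = (p₁ − p₀) / p₁.
PN = (0.50388 − 0.34031) / 0.50388 = 0.16357 / 0.50388 ≈ 0.3246

PN ≈ 0.325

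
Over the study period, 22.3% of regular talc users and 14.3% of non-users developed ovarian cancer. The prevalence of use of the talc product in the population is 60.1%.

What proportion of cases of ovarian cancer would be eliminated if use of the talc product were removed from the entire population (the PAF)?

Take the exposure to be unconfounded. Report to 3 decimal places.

p₁ = 0.223, p₀ = 0.143.
Overall risk P(Y=1) = π·p₁ + (1−π)·p₀ = 0.601×0.223 + 0.399×0.143 = 0.19108.
Under exogeneity, PAF = [P(Y=1) − p₀] / P(Y=1).
PAF = (0.19108 − 0.143) / 0.19108 ≈ 0.2516

PAF ≈ 0.252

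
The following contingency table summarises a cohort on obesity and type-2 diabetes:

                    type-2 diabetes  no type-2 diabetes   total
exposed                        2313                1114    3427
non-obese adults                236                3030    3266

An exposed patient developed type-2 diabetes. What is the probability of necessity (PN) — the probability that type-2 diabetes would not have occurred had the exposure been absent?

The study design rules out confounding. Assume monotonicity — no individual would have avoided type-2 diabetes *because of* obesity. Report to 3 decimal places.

PN ≈ 0.893

p₁ = P(outcome | exposed) = 2313/3427 = 0.67493
p₀ = P(outcome | unexposed) = 236/3266 = 0.07226
Under exogeneity and monotonicity, PN = (p₁ − p₀) / p₁.
PN = (0.67493 − 0.07226) / 0.67493 = 0.60267 / 0.67493 ≈ 0.8929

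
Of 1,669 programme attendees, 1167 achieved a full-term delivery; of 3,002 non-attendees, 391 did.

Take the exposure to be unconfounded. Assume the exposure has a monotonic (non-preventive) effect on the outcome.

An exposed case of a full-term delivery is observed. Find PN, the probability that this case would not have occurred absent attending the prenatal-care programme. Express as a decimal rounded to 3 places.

p₁ = P(outcome | exposed) = 1167/1669 = 0.69922
p₀ = P(outcome | unexposed) = 391/3002 = 0.13025
Under exogeneity and monotonicity, PN = (p₁ − p₀) / p₁.
PN = (0.69922 − 0.13025) / 0.69922 = 0.56897 / 0.69922 ≈ 0.8137

PN ≈ 0.814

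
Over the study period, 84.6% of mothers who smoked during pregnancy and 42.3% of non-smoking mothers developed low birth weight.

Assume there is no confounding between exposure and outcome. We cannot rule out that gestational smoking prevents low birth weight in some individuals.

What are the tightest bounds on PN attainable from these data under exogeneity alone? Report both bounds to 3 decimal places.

p₁ = 0.846, p₀ = 0.423.
Under exogeneity alone the bounds on PN are max{0,(p₁−p₀)/p₁} ≤ PN ≤ min{1,(1−p₀)/p₁}.
  lower = (p₁ − p₀)/p₁ = 0.423 / 0.846 ≈ 0.5000
  upper = min{1, (1 − p₀)/p₁} = 0.577 / 0.846 ≈ 0.6820

0.500 ≤ PN ≤ 0.682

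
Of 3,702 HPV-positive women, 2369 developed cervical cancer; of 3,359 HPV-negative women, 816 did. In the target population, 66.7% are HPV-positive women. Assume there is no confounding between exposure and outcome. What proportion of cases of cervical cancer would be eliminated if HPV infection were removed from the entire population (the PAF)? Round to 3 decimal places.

p₁ = P(outcome | exposed) = 2369/3702 = 0.63992
p₀ = P(outcome | unexposed) = 816/3359 = 0.24293
Overall risk P(Y=1) = π·p₁ + (1−π)·p₀ = 0.667×0.63992 + 0.333×0.24293 = 0.50773.
Under exogeneity, PAF = [P(Y=1) − p₀] / P(Y=1).
PAF = (0.50773 − 0.24293) / 0.50773 ≈ 0.5215

PAF ≈ 0.522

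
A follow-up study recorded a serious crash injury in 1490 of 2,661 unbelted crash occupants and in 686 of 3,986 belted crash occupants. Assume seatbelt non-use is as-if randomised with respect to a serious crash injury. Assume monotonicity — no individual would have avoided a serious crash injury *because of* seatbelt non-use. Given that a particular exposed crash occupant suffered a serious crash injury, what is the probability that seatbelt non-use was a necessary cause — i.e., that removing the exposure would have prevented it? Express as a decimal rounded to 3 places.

PN ≈ 0.693

p₁ = P(outcome | exposed) = 1490/2661 = 0.55994
p₀ = P(outcome | unexposed) = 686/3986 = 0.1721
Under exogeneity and monotonicity, PN = (p₁ − p₀) / p₁.
PN = (0.55994 − 0.1721) / 0.55994 = 0.38784 / 0.55994 ≈ 0.6926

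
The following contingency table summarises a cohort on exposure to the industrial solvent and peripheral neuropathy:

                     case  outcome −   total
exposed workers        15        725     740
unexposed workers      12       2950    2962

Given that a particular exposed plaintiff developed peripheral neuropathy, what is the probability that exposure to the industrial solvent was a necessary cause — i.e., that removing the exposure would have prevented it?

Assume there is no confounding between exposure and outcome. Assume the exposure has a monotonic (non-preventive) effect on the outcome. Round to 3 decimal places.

p₁ = P(outcome | exposed) = 15/740 = 0.02027
p₀ = P(outcome | unexposed) = 12/2962 = 0.0040513
Under exogeneity and monotonicity, PN = (p₁ − p₀)/p₁.
PN = (0.02027 − 0.0040513) / 0.02027 ≈ 0.8001

PN ≈ 0.800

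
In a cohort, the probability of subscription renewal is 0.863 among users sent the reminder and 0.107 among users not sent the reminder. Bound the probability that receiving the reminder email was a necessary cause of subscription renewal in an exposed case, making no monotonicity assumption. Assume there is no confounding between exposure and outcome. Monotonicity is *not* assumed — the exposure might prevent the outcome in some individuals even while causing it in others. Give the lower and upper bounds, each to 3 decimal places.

0.876 ≤ PN ≤ 1.000

Let p₁ = 0.863, p₀ = 0.107.
Under exogeneity alone the bounds on PN are max{0,(p₁−p₀)/p₁} ≤ PN ≤ min{1,(1−p₀)/p₁}.
  lower = (p₁ − p₀)/p₁ = 0.756 / 0.863 ≈ 0.8760
  upper = min{1, (1 − p₀)/p₁} = 0.893 / 0.863 ≈ 1.0348 → capped at 1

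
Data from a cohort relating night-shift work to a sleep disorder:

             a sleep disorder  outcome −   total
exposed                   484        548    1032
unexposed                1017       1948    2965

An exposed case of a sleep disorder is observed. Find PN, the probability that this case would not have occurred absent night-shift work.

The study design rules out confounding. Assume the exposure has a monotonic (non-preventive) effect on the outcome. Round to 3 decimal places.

p₁ = P(outcome | exposed) = 484/1032 = 0.46899
p₀ = P(outcome | unexposed) = 1017/2965 = 0.343
Under exogeneity and monotonicity, PN = (p₁ − p₀)/p₁.
PN = (0.46899 − 0.343) / 0.46899 ≈ 0.2686

PN ≈ 0.269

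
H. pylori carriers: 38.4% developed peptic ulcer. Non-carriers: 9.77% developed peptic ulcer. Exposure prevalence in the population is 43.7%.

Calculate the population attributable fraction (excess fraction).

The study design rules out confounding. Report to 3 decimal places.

p₁ = 0.384, p₀ = 0.0977.
Overall risk P(Y=1) = π·p₁ + (1−π)·p₀ = 0.437×0.384 + 0.563×0.0977 = 0.22281.
Under exogeneity, PAF = [P(Y=1) − p₀] / P(Y=1).
PAF = (0.22281 − 0.0977) / 0.22281 ≈ 0.5615

PAF ≈ 0.562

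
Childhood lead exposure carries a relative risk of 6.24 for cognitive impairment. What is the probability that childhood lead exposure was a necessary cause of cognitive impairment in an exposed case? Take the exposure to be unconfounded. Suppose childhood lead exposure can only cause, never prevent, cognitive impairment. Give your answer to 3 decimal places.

PN ≈ 0.840

Under exogeneity and monotonicity, PN = (RR − 1) / RR = 1 − 1/RR.
PN = (6.24 − 1) / 6.24 = 5.24 / 6.24 ≈ 0.8397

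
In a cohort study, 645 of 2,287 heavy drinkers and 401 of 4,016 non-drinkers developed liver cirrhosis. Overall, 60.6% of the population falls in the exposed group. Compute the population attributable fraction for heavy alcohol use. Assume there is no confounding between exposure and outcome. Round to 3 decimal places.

p₁ = P(outcome | exposed) = 645/2287 = 0.28203
p₀ = P(outcome | unexposed) = 401/4016 = 0.099851
Overall risk P(Y=1) = π·p₁ + (1−π)·p₀ = 0.606×0.28203 + 0.394×0.099851 = 0.21025.
Under exogeneity, PAF = [P(Y=1) − p₀] / P(Y=1).
PAF = (0.21025 − 0.099851) / 0.21025 ≈ 0.5251

PAF ≈ 0.525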